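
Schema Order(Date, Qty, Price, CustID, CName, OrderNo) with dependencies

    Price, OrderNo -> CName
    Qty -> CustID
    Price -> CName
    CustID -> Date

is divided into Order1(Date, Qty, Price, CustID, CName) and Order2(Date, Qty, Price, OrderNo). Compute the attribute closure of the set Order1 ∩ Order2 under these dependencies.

Order1 ∩ Order2 = {Date, Qty, Price}.
Qty → CustID applies, adding CustID
Price → CName applies, adding CName
Closure: {Date, Qty, Price, CustID, CName}.

Date, Qty, Price, CustID, CName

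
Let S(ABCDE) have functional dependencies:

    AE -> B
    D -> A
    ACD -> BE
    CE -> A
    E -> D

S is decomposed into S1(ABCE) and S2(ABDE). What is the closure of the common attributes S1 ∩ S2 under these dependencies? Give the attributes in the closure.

ABDE

S1 ∩ S2 = {ABE}.
E → D applies, adding D
Closure: {ABDE}.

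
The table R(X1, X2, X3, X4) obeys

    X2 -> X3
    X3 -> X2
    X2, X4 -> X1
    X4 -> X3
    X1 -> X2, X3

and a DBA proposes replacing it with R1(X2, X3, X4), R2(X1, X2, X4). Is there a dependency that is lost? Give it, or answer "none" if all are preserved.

none

X2 → X3 lies within R1.
X3 → X2 lies within R1.
X2, X4 → X1 lies within R2.
X4 → X3 lies within R1.
X1 → X2, X3: restricted closure across fragments reaches X2, X3.
Every dependency is enforceable on the fragments, so the decomposition is dependency-preserving.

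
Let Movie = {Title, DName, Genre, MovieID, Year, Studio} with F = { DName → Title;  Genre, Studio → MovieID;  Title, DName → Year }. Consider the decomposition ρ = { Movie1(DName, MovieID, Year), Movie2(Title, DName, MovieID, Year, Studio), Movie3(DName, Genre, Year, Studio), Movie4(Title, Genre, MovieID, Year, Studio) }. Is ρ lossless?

Yes

Chase test. Columns are Title, DName, Genre, MovieID, Year, Studio; row i has aⱼ where attribute j ∈ Moviei, else bᵢⱼ.
Initial tableau (one row per fragment):
  row 1: b11 a2 b13 a4 a5 b16
  row 2: a1 a2 b23 a4 a5 a6
  row 3: b31 a2 a3 b34 a5 a6
  row 4: a1 b42 a3 a4 a5 a6
Rows 1 and 2 agree on DName; apply DName→Title and equate their Title entries.
Rows 1 and 3 agree on DName; apply DName→Title and equate their Title entries.
Rows 3 and 4 agree on Genre, Studio; apply Genre, Studio→MovieID and equate their MovieID entries.
Row 3 is now all distinguished symbols — the join is lossless.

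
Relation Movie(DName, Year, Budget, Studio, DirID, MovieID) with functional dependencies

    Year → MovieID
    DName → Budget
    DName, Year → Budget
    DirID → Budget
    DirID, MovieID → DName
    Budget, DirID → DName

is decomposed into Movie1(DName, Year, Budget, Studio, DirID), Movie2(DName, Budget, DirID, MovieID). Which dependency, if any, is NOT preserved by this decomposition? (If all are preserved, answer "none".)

Check Year → MovieID: no single fragment contains all of {Year, MovieID}, and the restricted closure of {Year} across the fragments never reaches {MovieID}.
DName → Budget is preserved.
DName, Year → Budget is preserved.
DirID → Budget is preserved.
DirID, MovieID → DName is preserved.
Budget, DirID → DName is preserved.

Year → MovieID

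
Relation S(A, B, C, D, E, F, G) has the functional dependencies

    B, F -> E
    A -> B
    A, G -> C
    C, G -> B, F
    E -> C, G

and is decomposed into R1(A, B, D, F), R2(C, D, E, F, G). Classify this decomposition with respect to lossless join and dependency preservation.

lossy and not dependency-preserving

Lossless test: (D, F)⁺ = {D, F}, which is a superkey of neither fragment — lossy.
Dependency preservation: the restricted closure of {B, F} across the fragments never reaches {E}, so B, F → E cannot be enforced without a join — not preserved.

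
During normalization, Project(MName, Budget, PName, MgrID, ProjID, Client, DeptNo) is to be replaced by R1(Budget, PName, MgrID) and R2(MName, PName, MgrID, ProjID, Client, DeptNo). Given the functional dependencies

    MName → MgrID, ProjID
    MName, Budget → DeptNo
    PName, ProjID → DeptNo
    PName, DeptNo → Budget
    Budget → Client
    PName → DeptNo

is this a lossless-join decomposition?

Common attributes: R1 ∩ R2 = {PName, MgrID}.
Closure of {PName, MgrID}: PName → DeptNo applies, adding DeptNo; PName, DeptNo → Budget applies, adding Budget; Budget → Client applies, adding Client. So (PName, MgrID)⁺ = {Budget, PName, MgrID, Client, DeptNo}.
This closure contains every attribute of R1, so R1 ∩ R2 → R1. The join is lossless.

Yes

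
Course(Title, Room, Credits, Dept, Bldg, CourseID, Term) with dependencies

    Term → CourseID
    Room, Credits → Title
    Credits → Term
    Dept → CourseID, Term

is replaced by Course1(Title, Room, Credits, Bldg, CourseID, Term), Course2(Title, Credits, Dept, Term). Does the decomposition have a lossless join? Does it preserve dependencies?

lossy but dependency-preserving

Lossless test: (Title, Credits, Term)⁺ = {Title, Credits, CourseID, Term}, which is a superkey of neither fragment — lossy.
Dependency preservation: Dept → CourseID, Term is not contained in any single fragment, but the restricted closure of its left-hand side across the fragments still reaches the right-hand side; the remaining FDs each lie inside some fragment. All dependencies are preserved.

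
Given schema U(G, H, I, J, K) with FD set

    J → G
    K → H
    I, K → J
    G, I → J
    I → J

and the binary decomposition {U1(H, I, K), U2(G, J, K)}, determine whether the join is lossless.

Common attributes: U1 ∩ U2 = {K}.
Closure of {K}: K → H applies, adding H. So (K)⁺ = {H, K}.
The closure contains neither all of U1 = {H, I, K} nor all of U2 = {G, J, K}, so the common attributes are not a superkey of either fragment. The join is lossy.

No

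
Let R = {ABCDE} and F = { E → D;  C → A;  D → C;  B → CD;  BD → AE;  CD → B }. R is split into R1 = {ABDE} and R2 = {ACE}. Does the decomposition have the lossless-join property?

Yes

Common attributes: R1 ∩ R2 = {AE}.
Closure of {AE}: E → D applies, adding D; D → C applies, adding C; CD → B applies, adding B. So (AE)⁺ = {ABCDE}.
This closure contains every attribute of R1, so R1 ∩ R2 → R1. The join is lossless.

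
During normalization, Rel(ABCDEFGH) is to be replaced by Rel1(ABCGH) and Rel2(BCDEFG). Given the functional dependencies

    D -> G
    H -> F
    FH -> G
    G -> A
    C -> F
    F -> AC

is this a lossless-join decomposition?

No

Common attributes: Rel1 ∩ Rel2 = {BCG}.
Closure of {BCG}: G → A applies, adding A; C → F applies, adding F. So (BCG)⁺ = {ABCFG}.
The closure contains neither all of Rel1 = {ABCGH} nor all of Rel2 = {BCDEFG}, so the common attributes are not a superkey of either fragment. The join is lossy.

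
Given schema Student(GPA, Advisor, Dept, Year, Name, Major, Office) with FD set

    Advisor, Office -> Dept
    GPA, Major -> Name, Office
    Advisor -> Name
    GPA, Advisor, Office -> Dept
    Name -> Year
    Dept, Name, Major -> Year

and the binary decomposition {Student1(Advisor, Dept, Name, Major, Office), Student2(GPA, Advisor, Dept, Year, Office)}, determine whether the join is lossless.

No

Common attributes: Student1 ∩ Student2 = {Advisor, Dept, Office}.
Closure of {Advisor, Dept, Office}: Advisor → Name applies, adding Name; Name → Year applies, adding Year. So (Advisor, Dept, Office)⁺ = {Advisor, Dept, Year, Name, Office}.
The closure contains neither all of Student1 = {Advisor, Dept, Name, Major, Office} nor all of Student2 = {GPA, Advisor, Dept, Year, Office}, so the common attributes are not a superkey of either fragment. The join is lossy.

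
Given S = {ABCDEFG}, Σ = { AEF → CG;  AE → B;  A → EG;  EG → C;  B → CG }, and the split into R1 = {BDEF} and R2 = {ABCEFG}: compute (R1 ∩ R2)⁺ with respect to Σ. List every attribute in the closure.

R1 ∩ R2 = {BEF}.
B → CG applies, adding CG
Closure: {BCEFG}.

BCEFG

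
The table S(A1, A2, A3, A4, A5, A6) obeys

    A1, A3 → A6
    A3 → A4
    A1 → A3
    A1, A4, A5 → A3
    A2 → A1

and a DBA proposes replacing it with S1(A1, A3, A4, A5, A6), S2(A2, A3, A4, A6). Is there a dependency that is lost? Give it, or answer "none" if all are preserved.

Check A2 → A1: no single fragment contains all of {A1, A2}, and the restricted closure of {A2} across the fragments never reaches {A1}.
A1, A3 → A6 is preserved.
A3 → A4 is preserved.
A1 → A3 is preserved.
A1, A4, A5 → A3 is preserved.

A2 → A1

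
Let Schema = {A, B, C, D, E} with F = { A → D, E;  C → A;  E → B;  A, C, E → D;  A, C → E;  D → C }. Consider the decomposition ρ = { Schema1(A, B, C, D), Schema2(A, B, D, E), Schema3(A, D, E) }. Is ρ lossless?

Yes

Chase test. Columns are A, B, C, D, E; row i has aⱼ where attribute j ∈ Schemai, else bᵢⱼ.
Initial tableau (one row per fragment):
  row 1: a1 a2 a3 a4 b15
  row 2: a1 a2 b23 a4 a5
  row 3: a1 b32 b33 a4 a5
Rows 1 and 2 agree on A; apply A→D, E and equate their D, E entries.
Rows 1 and 3 agree on E; apply E→B and equate their B entries.
Rows 1 and 2 agree on D; apply D→C and equate their C entries.
Rows 1 and 3 agree on D; apply D→C and equate their C entries.
Row 1 is now all distinguished symbols — the join is lossless.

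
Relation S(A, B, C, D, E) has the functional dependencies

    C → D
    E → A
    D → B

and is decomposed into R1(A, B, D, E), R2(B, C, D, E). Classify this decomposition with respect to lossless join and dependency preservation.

Lossless test: (B, D, E)⁺ = {A, B, D, E}, which contains all of one fragment — lossless.
Dependency preservation: every FD's attributes lie within a single fragment, so each can be enforced locally — preserved.

lossless and dependency-preserving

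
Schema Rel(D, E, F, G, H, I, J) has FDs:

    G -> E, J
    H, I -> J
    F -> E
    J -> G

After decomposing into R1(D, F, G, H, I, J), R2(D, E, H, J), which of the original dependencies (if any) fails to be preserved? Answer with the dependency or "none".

F -> E

Check F → E: no single fragment contains all of {E, F}, and the restricted closure of {F} across the fragments never reaches {E}.
G → E, J is preserved.
H, I → J is preserved.
J → G is preserved.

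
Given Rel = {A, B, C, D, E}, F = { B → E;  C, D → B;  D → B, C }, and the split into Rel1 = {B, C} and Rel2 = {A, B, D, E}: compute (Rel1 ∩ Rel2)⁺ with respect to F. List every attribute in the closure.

Rel1 ∩ Rel2 = {B}.
B → E applies, adding E
Closure: {B, E}.

B, E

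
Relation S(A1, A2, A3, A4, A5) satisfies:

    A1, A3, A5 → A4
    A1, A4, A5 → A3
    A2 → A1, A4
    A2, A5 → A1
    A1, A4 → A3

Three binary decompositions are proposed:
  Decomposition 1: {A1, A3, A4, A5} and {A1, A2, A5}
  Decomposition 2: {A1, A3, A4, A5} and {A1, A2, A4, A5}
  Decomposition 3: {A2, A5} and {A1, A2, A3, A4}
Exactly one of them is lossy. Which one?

Decomposition 1

Decomposition 1: common = {A1, A5}, closure = {A1, A5} → lossy.
Decomposition 2: common = {A1, A4, A5}, closure = {A1, A3, A4, A5} → lossless.
Decomposition 3: common = {A2}, closure = {A1, A2, A3, A4} → lossless.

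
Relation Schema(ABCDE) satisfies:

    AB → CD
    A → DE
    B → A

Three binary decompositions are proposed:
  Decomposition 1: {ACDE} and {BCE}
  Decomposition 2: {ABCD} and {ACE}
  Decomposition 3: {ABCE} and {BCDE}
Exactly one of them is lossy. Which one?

Decomposition 1

Decomposition 1: common = {CE}, closure = {CE} → lossy.
Decomposition 2: common = {AC}, closure = {ACDE} → lossless.
Decomposition 3: common = {BCE}, closure = {ABCDE} → lossless.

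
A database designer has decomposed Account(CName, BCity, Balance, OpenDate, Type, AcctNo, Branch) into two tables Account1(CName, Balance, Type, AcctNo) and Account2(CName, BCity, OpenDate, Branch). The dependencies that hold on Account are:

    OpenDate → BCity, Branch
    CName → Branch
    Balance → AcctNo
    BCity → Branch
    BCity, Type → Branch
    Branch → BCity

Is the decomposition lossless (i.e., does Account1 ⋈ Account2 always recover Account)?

No

Common attributes: Account1 ∩ Account2 = {CName}.
Closure of {CName}: CName → Branch applies, adding Branch; Branch → BCity applies, adding BCity. So (CName)⁺ = {CName, BCity, Branch}.
The closure contains neither all of Account1 = {CName, Balance, Type, AcctNo} nor all of Account2 = {CName, BCity, OpenDate, Branch}, so the common attributes are not a superkey of either fragment. The join is lossy.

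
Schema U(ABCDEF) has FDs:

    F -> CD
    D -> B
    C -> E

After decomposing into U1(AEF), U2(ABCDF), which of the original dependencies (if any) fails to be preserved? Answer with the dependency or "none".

C -> E

Check C → E: no single fragment contains all of {CE}, and the restricted closure of {C} across the fragments never reaches {E}.
F → CD is preserved.
D → B is preserved.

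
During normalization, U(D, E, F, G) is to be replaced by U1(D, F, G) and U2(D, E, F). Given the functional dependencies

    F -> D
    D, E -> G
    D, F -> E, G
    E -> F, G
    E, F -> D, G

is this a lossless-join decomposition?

Common attributes: U1 ∩ U2 = {D, F}.
Closure of {D, F}: D, F → E, G applies, adding E, G. So (D, F)⁺ = {D, E, F, G}.
This closure contains every attribute of U1, so U1 ∩ U2 → U1. The join is lossless.

Yes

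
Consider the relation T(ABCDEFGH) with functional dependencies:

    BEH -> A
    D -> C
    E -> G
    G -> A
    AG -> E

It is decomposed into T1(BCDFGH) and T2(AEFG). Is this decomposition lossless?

Yes

Common attributes: T1 ∩ T2 = {FG}.
Closure of {FG}: G → A applies, adding A; AG → E applies, adding E. So (FG)⁺ = {AEFG}.
This closure contains every attribute of T2, so T1 ∩ T2 → T2. The join is lossless.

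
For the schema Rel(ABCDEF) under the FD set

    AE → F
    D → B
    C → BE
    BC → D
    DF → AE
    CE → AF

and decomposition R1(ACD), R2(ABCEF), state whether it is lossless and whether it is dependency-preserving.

lossless but not dependency-preserving

Lossless test: (AC)⁺ = {ABCDEF}, which contains all of one fragment — lossless.
Dependency preservation: the restricted closure of {D} across the fragments never reaches {B}, so D → B cannot be enforced without a join — not preserved.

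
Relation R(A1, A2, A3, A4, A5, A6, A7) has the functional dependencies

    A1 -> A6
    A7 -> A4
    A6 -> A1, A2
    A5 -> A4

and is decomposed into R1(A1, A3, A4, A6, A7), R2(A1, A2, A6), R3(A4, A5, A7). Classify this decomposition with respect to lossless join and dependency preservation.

lossy but dependency-preserving

Lossless test (chase): Rows 1 and 2 agree on A6; apply A6→A1, A2 and equate their A1, A2 entries. No row becomes fully distinguished — the join is lossy.
Dependency preservation: every FD's attributes lie within a single fragment, so each can be enforced locally — preserved.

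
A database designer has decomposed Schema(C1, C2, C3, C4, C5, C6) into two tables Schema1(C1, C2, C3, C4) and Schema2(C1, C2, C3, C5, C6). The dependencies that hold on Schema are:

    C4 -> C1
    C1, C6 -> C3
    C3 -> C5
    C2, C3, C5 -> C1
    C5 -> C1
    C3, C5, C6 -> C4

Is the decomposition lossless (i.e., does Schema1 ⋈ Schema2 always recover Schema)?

Common attributes: Schema1 ∩ Schema2 = {C1, C2, C3}.
Closure of {C1, C2, C3}: C3 → C5 applies, adding C5. So (C1, C2, C3)⁺ = {C1, C2, C3, C5}.
The closure contains neither all of Schema1 = {C1, C2, C3, C4} nor all of Schema2 = {C1, C2, C3, C5, C6}, so the common attributes are not a superkey of either fragment. The join is lossy.

No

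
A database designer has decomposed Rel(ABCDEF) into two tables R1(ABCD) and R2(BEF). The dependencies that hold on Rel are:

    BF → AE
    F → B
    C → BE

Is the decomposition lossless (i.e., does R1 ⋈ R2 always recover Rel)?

No

Common attributes: R1 ∩ R2 = {B}.
No dependency enlarges {B}, so (B)⁺ = {B}.
The closure contains neither all of R1 = {ABCD} nor all of R2 = {BEF}, so the common attributes are not a superkey of either fragment. The join is lossy.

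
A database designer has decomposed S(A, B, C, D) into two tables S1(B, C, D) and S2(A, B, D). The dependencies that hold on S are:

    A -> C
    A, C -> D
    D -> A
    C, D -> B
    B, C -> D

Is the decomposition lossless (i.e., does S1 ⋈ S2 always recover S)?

Yes

Common attributes: S1 ∩ S2 = {B, D}.
Closure of {B, D}: D → A applies, adding A; A → C applies, adding C. So (B, D)⁺ = {A, B, C, D}.
This closure contains every attribute of S1, so S1 ∩ S2 → S1. The join is lossless.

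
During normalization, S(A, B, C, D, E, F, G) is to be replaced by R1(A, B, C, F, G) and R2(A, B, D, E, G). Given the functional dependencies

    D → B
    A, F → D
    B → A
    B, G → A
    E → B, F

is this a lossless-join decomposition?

Common attributes: R1 ∩ R2 = {A, B, G}.
No dependency enlarges {A, B, G}, so (A, B, G)⁺ = {A, B, G}.
The closure contains neither all of R1 = {A, B, C, F, G} nor all of R2 = {A, B, D, E, G}, so the common attributes are not a superkey of either fragment. The join is lossy.

No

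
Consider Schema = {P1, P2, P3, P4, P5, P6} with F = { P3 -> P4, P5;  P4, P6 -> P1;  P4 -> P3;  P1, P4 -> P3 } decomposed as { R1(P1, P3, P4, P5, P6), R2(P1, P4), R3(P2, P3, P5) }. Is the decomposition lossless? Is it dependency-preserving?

Lossless test (chase): Rows 1 and 3 agree on P3; apply P3→P4, P5 and equate their P4, P5 entries. Rows 1 and 2 agree on P4; apply P4→P3 and equate their P3 entries. Rows 1 and 2 agree on P3; apply P3→P4, P5 and equate their P4, P5 entries. No row becomes fully distinguished — the join is lossy.
Dependency preservation: every FD's attributes lie within a single fragment, so each can be enforced locally — preserved.

lossy but dependency-preserving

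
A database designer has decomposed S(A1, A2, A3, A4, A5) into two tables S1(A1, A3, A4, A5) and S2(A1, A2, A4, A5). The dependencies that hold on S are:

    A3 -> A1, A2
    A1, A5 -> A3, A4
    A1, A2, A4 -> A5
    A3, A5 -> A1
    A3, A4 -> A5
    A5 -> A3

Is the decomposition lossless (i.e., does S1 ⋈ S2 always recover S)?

Common attributes: S1 ∩ S2 = {A1, A4, A5}.
Closure of {A1, A4, A5}: A1, A5 → A3, A4 applies, adding A3; A3 → A1, A2 applies, adding A2. So (A1, A4, A5)⁺ = {A1, A2, A3, A4, A5}.
This closure contains every attribute of S1, so S1 ∩ S2 → S1. The join is lossless.

Yes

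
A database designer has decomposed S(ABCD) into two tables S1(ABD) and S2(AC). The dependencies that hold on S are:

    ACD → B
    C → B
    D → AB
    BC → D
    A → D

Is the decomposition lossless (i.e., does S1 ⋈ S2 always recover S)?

Yes

Common attributes: S1 ∩ S2 = {A}.
Closure of {A}: A → D applies, adding D; D → AB applies, adding B. So (A)⁺ = {ABD}.
This closure contains every attribute of S1, so S1 ∩ S2 → S1. The join is lossless.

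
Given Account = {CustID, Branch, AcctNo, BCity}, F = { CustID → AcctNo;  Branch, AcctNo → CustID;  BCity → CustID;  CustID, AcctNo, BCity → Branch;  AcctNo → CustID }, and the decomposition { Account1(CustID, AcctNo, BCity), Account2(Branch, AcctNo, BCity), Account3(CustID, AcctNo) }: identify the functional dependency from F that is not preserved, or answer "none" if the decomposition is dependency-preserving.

CustID → AcctNo lies within Account1.
Branch, AcctNo → CustID: restricted closure across fragments reaches CustID.
BCity → CustID lies within Account1.
CustID, AcctNo, BCity → Branch: restricted closure across fragments reaches Branch.
AcctNo → CustID lies within Account1.
Every dependency is enforceable on the fragments, so the decomposition is dependency-preserving.

none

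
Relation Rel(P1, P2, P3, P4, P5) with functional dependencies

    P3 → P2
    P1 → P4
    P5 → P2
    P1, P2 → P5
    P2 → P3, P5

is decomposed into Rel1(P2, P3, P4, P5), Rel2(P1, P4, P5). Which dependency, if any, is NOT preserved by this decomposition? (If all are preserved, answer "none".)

P3 → P2 lies within Rel1.
P1 → P4 lies within Rel2.
P5 → P2 lies within Rel1.
P1, P2 → P5: restricted closure across fragments reaches P5.
P2 → P3, P5 lies within Rel1.
Every dependency is enforceable on the fragments, so the decomposition is dependency-preserving.

none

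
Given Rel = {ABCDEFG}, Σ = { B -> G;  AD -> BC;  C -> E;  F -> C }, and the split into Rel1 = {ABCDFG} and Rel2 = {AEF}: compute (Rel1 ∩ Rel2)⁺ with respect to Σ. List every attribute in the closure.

ACEF

Rel1 ∩ Rel2 = {AF}.
F → C applies, adding C
C → E applies, adding E
Closure: {ACEF}.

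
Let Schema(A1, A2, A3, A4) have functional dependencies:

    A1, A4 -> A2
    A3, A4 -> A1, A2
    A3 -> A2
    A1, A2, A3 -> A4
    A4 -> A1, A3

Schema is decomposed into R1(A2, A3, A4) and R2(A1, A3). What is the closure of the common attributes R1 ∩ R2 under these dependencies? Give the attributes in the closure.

A2, A3

R1 ∩ R2 = {A3}.
A3 → A2 applies, adding A2
Closure: {A2, A3}.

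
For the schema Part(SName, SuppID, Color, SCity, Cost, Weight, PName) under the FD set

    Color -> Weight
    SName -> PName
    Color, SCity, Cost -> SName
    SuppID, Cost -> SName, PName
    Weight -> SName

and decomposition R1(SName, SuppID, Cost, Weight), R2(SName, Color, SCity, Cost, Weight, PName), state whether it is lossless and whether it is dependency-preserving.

Lossless test: (SName, Cost, Weight)⁺ = {SName, Cost, Weight, PName}, which is a superkey of neither fragment — lossy.
Dependency preservation: SuppID, Cost → SName, PName is not contained in any single fragment, but the restricted closure of its left-hand side across the fragments still reaches the right-hand side; the remaining FDs each lie inside some fragment. All dependencies are preserved.

lossy but dependency-preserving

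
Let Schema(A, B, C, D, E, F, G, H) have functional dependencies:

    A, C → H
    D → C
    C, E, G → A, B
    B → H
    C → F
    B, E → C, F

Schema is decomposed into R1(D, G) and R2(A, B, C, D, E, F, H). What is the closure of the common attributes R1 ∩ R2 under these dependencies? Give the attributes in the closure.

C, D, F

R1 ∩ R2 = {D}.
D → C applies, adding C
C → F applies, adding F
Closure: {C, D, F}.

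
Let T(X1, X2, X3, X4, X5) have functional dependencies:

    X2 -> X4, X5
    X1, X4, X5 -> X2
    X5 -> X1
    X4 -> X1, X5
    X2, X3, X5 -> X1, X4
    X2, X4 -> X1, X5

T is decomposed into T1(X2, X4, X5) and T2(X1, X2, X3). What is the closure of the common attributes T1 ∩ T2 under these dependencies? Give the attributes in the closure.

X1, X2, X4, X5

T1 ∩ T2 = {X2}.
X2 → X4, X5 applies, adding X4, X5
X5 → X1 applies, adding X1
Closure: {X1, X2, X4, X5}.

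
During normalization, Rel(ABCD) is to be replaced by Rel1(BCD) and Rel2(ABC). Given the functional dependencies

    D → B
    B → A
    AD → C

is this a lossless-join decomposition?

Common attributes: Rel1 ∩ Rel2 = {BC}.
Closure of {BC}: B → A applies, adding A. So (BC)⁺ = {ABC}.
This closure contains every attribute of Rel2, so Rel1 ∩ Rel2 → Rel2. The join is lossless.

Yes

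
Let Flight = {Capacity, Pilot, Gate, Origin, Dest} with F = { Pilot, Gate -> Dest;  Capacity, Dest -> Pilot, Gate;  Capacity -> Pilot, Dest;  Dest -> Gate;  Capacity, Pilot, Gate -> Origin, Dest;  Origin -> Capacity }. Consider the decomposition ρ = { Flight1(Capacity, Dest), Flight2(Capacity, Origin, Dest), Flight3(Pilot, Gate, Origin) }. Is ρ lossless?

Yes

Chase test. Columns are Capacity, Pilot, Gate, Origin, Dest; row i has aⱼ where attribute j ∈ Flighti, else bᵢⱼ.
Initial tableau (one row per fragment):
  row 1: a1 b12 b13 b14 a5
  row 2: a1 b22 b23 a4 a5
  row 3: b31 a2 a3 a4 b35
Rows 1 and 2 agree on Capacity, Dest; apply Capacity, Dest→Pilot, Gate and equate their Pilot, Gate entries.
Rows 1 and 2 agree on Capacity, Pilot, Gate; apply Capacity, Pilot, Gate→Origin, Dest and equate their Origin, Dest entries.
Rows 1 and 3 agree on Origin; apply Origin→Capacity and equate their Capacity entries.
Rows 1 and 3 agree on Capacity; apply Capacity→Pilot, Dest and equate their Pilot, Dest entries.
Rows 1 and 3 agree on Dest; apply Dest→Gate and equate their Gate entries.
Row 1 is now all distinguished symbols — the join is lossless.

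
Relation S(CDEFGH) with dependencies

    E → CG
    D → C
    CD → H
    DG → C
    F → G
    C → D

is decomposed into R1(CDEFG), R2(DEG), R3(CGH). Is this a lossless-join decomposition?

Chase test. Columns are CDEFGH; row i has aⱼ where attribute j ∈ Ri, else bᵢⱼ.
Initial tableau (one row per fragment):
  row 1: a1 a2 a3 a4 a5 b16
  row 2: b21 a2 a3 b24 a5 b26
  row 3: a1 b32 b33 b34 a5 a6
Rows 1 and 2 agree on E; apply E→CG and equate their CG entries.
Rows 1 and 2 agree on CD; apply CD→H and equate their H entries.
Rows 1 and 3 agree on C; apply C→D and equate their D entries.
Rows 1 and 3 agree on CD; apply CD→H and equate their H entries.
Row 1 is now all distinguished symbols — the join is lossless.

Yes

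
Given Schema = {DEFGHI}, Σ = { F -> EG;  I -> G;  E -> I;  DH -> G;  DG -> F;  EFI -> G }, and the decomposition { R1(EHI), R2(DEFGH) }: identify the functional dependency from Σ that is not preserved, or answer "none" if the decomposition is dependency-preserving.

Check I → G: no single fragment contains all of {GI}, and the restricted closure of {I} across the fragments never reaches {G}.
F → EG is preserved.
E → I is preserved.
DH → G is preserved.
DG → F is preserved.
EFI → G is preserved.

I -> G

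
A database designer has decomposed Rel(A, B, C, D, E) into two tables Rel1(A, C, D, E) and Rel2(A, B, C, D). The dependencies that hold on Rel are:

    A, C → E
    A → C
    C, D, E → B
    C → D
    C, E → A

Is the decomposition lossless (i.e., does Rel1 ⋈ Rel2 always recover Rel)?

Yes

Common attributes: Rel1 ∩ Rel2 = {A, C, D}.
Closure of {A, C, D}: A, C → E applies, adding E; C, D, E → B applies, adding B. So (A, C, D)⁺ = {A, B, C, D, E}.
This closure contains every attribute of Rel1, so Rel1 ∩ Rel2 → Rel1. The join is lossless.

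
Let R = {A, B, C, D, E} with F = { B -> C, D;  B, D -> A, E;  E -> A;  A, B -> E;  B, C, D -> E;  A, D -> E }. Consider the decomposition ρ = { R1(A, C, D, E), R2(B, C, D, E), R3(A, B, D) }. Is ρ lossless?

Yes

Chase test. Columns are A, B, C, D, E; row i has aⱼ where attribute j ∈ Ri, else bᵢⱼ.
Initial tableau (one row per fragment):
  row 1: a1 b12 a3 a4 a5
  row 2: b21 a2 a3 a4 a5
  row 3: a1 a2 b33 a4 b35
Rows 2 and 3 agree on B; apply B→C, D and equate their C, D entries.
Rows 2 and 3 agree on B, D; apply B, D→A, E and equate their A, E entries.
Row 2 is now all distinguished symbols — the join is lossless.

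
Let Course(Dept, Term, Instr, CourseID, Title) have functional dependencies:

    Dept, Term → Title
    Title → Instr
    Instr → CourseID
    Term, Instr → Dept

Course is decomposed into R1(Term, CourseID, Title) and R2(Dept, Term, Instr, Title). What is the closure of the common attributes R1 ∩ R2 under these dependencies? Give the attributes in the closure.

Dept, Term, Instr, CourseID, Title

R1 ∩ R2 = {Term, Title}.
Title → Instr applies, adding Instr
Instr → CourseID applies, adding CourseID
Term, Instr → Dept applies, adding Dept
Closure: {Dept, Term, Instr, CourseID, Title}.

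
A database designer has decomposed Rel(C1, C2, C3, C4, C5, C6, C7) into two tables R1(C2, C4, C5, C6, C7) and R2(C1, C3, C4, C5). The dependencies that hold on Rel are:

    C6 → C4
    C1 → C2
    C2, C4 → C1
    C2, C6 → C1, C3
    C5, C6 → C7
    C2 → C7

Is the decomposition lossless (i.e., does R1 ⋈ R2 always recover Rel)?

Common attributes: R1 ∩ R2 = {C4, C5}.
No dependency enlarges {C4, C5}, so (C4, C5)⁺ = {C4, C5}.
The closure contains neither all of R1 = {C2, C4, C5, C6, C7} nor all of R2 = {C1, C3, C4, C5}, so the common attributes are not a superkey of either fragment. The join is lossy.

No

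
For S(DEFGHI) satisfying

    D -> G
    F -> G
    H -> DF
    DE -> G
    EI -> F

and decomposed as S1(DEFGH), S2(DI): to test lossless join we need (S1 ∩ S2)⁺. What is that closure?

S1 ∩ S2 = {D}.
D → G applies, adding G
Closure: {DG}.

DG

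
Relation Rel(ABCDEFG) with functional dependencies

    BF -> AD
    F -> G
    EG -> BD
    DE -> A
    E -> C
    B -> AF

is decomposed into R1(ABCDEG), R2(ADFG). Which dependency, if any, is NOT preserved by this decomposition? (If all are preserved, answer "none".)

Check B → AF: no single fragment contains all of {ABF}, and the restricted closure of {B} across the fragments never reaches {AF}.
BF → AD is preserved.
F → G is preserved.
EG → BD is preserved.
DE → A is preserved.
E → C is preserved.

B -> AF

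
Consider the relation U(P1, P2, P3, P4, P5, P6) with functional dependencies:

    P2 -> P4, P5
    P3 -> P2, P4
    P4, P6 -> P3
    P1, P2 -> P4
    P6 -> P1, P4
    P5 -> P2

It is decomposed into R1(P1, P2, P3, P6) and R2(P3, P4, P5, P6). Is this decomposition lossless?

Yes

Common attributes: R1 ∩ R2 = {P3, P6}.
Closure of {P3, P6}: P3 → P2, P4 applies, adding P2, P4; P6 → P1, P4 applies, adding P1; P2 → P4, P5 applies, adding P5. So (P3, P6)⁺ = {P1, P2, P3, P4, P5, P6}.
This closure contains every attribute of R1, so R1 ∩ R2 → R1. The join is lossless.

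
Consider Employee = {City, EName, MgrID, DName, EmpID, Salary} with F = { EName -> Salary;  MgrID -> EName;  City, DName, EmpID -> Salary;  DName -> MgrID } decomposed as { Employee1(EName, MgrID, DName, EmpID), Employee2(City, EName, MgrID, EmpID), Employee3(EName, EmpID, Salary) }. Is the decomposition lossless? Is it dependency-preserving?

Lossless test (chase): Rows 1 and 2 agree on EName; apply EName→Salary and equate their Salary entries. Rows 1 and 3 agree on EName; apply EName→Salary and equate their Salary entries. No row becomes fully distinguished — the join is lossy.
Dependency preservation: City, DName, EmpID → Salary is not contained in any single fragment, but the restricted closure of its left-hand side across the fragments still reaches the right-hand side; the remaining FDs each lie inside some fragment. All dependencies are preserved.

lossy but dependency-preserving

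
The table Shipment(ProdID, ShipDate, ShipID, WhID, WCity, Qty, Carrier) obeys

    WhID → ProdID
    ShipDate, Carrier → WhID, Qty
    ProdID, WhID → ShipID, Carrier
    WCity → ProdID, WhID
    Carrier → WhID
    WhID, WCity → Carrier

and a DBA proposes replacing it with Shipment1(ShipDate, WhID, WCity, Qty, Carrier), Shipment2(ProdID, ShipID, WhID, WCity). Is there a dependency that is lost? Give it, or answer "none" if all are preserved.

none

WhID → ProdID lies within Shipment2.
ShipDate, Carrier → WhID, Qty lies within Shipment1.
ProdID, WhID → ShipID, Carrier: restricted closure across fragments reaches ShipID, Carrier.
WCity → ProdID, WhID lies within Shipment2.
Carrier → WhID lies within Shipment1.
WhID, WCity → Carrier lies within Shipment1.
Every dependency is enforceable on the fragments, so the decomposition is dependency-preserving.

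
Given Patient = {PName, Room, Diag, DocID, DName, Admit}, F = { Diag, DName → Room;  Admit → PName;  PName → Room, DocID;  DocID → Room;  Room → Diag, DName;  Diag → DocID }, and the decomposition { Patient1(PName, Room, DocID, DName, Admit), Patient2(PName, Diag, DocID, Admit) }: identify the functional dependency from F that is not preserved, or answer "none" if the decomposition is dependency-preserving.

none

Diag, DName → Room: restricted closure across fragments reaches Room.
Admit → PName lies within Patient1.
PName → Room, DocID lies within Patient1.
DocID → Room lies within Patient1.
Room → Diag, DName: restricted closure across fragments reaches Diag, DName.
Diag → DocID lies within Patient2.
Every dependency is enforceable on the fragments, so the decomposition is dependency-preserving.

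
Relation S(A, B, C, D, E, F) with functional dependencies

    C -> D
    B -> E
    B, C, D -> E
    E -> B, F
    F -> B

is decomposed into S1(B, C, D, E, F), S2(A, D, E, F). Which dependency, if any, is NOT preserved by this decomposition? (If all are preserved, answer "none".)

none

C → D lies within S1.
B → E lies within S1.
B, C, D → E lies within S1.
E → B, F lies within S1.
F → B lies within S1.
Every dependency is enforceable on the fragments, so the decomposition is dependency-preserving.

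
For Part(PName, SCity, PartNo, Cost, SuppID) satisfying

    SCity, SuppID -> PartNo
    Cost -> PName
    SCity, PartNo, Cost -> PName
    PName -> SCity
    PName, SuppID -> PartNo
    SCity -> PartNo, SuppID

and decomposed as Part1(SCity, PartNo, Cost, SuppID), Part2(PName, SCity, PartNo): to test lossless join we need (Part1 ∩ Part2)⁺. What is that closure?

SCity, PartNo, SuppID

Part1 ∩ Part2 = {SCity, PartNo}.
SCity → PartNo, SuppID applies, adding SuppID
Closure: {SCity, PartNo, SuppID}.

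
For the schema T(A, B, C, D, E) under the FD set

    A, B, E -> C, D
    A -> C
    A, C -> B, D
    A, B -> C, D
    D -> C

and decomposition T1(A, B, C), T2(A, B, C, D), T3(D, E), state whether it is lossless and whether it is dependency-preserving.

lossy but dependency-preserving

Lossless test (chase): Rows 1 and 2 agree on A, C; apply A, C→B, D and equate their B, D entries. Rows 1 and 3 agree on D; apply D→C and equate their C entries. No row becomes fully distinguished — the join is lossy.
Dependency preservation: A, B, E → C, D is not contained in any single fragment, but the restricted closure of its left-hand side across the fragments still reaches the right-hand side; the remaining FDs each lie inside some fragment. All dependencies are preserved.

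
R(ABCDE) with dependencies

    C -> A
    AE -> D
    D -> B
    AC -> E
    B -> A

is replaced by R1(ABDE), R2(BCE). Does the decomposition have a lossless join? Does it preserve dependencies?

Lossless test: (BE)⁺ = {ABDE}, which contains all of one fragment — lossless.
Dependency preservation: C → A; AC → E are not contained in any single fragment, but the restricted closure of each left-hand side across the fragments still reaches the right-hand side; the remaining FDs each lie inside some fragment. All dependencies are preserved.

lossless and dependency-preserving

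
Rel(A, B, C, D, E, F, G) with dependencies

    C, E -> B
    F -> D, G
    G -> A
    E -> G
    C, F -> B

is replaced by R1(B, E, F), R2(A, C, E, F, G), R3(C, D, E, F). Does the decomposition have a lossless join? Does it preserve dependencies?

lossy and not dependency-preserving

Lossless test (chase): Rows 2 and 3 agree on C, E; apply C, E→B and equate their B entries. Rows 1 and 2 agree on F; apply F→D, G and equate their D, G entries. Rows 1 and 3 agree on F; apply F→D, G and equate their D, G entries. Rows 1 and 2 agree on G; apply G→A and equate their A entries. Rows 1 and 3 agree on G; apply G→A and equate their A entries. No row becomes fully distinguished — the join is lossy.
Dependency preservation: the restricted closure of {C, E} across the fragments never reaches {B}, so C, E → B cannot be enforced without a join — not preserved.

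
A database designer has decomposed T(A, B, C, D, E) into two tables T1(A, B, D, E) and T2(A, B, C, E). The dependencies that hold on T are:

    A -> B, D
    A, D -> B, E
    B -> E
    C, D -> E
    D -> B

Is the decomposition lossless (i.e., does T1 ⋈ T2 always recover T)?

Common attributes: T1 ∩ T2 = {A, B, E}.
Closure of {A, B, E}: A → B, D applies, adding D. So (A, B, E)⁺ = {A, B, D, E}.
This closure contains every attribute of T1, so T1 ∩ T2 → T1. The join is lossless.

Yes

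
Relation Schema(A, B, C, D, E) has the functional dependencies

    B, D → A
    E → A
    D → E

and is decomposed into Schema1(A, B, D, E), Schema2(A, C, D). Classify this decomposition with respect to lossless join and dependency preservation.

lossy but dependency-preserving

Lossless test: (A, D)⁺ = {A, D, E}, which is a superkey of neither fragment — lossy.
Dependency preservation: every FD's attributes lie within a single fragment, so each can be enforced locally — preserved.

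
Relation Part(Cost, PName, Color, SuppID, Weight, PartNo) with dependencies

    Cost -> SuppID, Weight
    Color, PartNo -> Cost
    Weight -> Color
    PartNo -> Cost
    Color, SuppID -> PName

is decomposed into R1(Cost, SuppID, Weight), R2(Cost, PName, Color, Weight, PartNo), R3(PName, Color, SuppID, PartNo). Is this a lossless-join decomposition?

Chase test. Columns are Cost, PName, Color, SuppID, Weight, PartNo; row i has aⱼ where attribute j ∈ Ri, else bᵢⱼ.
Initial tableau (one row per fragment):
  row 1: a1 b12 b13 a4 a5 b16
  row 2: a1 a2 a3 b24 a5 a6
  row 3: b31 a2 a3 a4 b35 a6
Rows 1 and 2 agree on Cost; apply Cost→SuppID, Weight and equate their SuppID, Weight entries.
Rows 2 and 3 agree on Color, PartNo; apply Color, PartNo→Cost and equate their Cost entries.
Rows 1 and 2 agree on Weight; apply Weight→Color and equate their Color entries.
Rows 1 and 2 agree on Color, SuppID; apply Color, SuppID→PName and equate their PName entries.
Rows 1 and 3 agree on Cost; apply Cost→SuppID, Weight and equate their SuppID, Weight entries.
Row 2 is now all distinguished symbols — the join is lossless.

Yes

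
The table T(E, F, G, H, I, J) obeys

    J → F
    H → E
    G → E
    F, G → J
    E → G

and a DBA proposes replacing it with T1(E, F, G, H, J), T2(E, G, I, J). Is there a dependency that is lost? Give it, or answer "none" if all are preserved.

J → F lies within T1.
H → E lies within T1.
G → E lies within T1.
F, G → J lies within T1.
E → G lies within T1.
Every dependency is enforceable on the fragments, so the decomposition is dependency-preserving.

none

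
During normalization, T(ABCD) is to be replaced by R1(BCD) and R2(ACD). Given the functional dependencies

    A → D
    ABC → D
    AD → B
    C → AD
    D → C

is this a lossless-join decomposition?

Yes

Common attributes: R1 ∩ R2 = {CD}.
Closure of {CD}: C → AD applies, adding A; AD → B applies, adding B. So (CD)⁺ = {ABCD}.
This closure contains every attribute of R1, so R1 ∩ R2 → R1. The join is lossless.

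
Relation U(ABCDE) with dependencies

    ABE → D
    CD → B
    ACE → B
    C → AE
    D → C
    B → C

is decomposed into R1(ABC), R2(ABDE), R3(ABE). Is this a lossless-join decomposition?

Chase test. Columns are ABCDE; row i has aⱼ where attribute j ∈ Ri, else bᵢⱼ.
Initial tableau (one row per fragment):
  row 1: a1 a2 a3 b14 b15
  row 2: a1 a2 b23 a4 a5
  row 3: a1 a2 b33 b34 a5
Rows 2 and 3 agree on ABE; apply ABE→D and equate their D entries.
Rows 2 and 3 agree on D; apply D→C and equate their C entries.
Rows 1 and 2 agree on B; apply B→C and equate their C entries.
Rows 1 and 2 agree on C; apply C→AE and equate their AE entries.
Rows 1 and 2 agree on ABE; apply ABE→D and equate their D entries.
Row 1 is now all distinguished symbols — the join is lossless.

Yes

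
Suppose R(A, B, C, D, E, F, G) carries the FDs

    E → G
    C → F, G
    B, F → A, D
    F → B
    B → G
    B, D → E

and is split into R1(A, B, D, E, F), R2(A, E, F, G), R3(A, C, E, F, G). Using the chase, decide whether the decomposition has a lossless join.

Chase test. Columns are A, B, C, D, E, F, G; row i has aⱼ where attribute j ∈ Ri, else bᵢⱼ.
Initial tableau (one row per fragment):
  row 1: a1 a2 b13 a4 a5 a6 b17
  row 2: a1 b22 b23 b24 a5 a6 a7
  row 3: a1 b32 a3 b34 a5 a6 a7
Rows 1 and 2 agree on E; apply E→G and equate their G entries.
Rows 1 and 2 agree on F; apply F→B and equate their B entries.
Rows 1 and 3 agree on F; apply F→B and equate their B entries.
Rows 1 and 2 agree on B, F; apply B, F→A, D and equate their A, D entries.
Rows 1 and 3 agree on B, F; apply B, F→A, D and equate their A, D entries.
Row 3 is now all distinguished symbols — the join is lossless.

Yes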